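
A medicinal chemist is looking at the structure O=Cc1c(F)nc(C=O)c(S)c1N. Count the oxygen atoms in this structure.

Scan the SMILES for O atoms (remember two-letter symbols like Cl and Br are single atoms).
Oxygen count: 2.

2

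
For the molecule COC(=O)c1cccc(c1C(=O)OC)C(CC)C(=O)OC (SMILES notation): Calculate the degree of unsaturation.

Molecular formula: C15H18O6.
DoU = (2C + 2 + N − H − X) / 2, where X is the halogen count and O/S are ignored.
    = (2·15 + 2 + 0 − 18 − 0) / 2 = 14 / 2 = 7.

7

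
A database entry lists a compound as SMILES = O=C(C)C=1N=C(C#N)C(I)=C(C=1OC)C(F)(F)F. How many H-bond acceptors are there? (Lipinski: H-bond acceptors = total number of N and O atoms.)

4

N atoms: 2; O atoms: 2.
Lipinski HBA = 2 + 2 = 4.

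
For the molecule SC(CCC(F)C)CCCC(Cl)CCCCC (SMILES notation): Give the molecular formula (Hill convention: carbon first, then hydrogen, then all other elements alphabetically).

Walk through each heavy atom and fill implicit hydrogens from standard valence (C 4, N 3, O 2, S 2, halogen 1):
  atom 1: S, bond orders sum to 1 (valence 2) → 1 H
  atom 2: C, bond orders sum to 3 (valence 4) → 1 H
  atom 3: C, bond orders sum to 2 (valence 4) → 2 H
  atom 4: C, bond orders sum to 2 (valence 4) → 2 H
  atom 5: C, bond orders sum to 3 (valence 4) → 1 H
  atom 6: F (halogen, monovalent) → 0 H
  atom 7: C, bond orders sum to 1 (valence 4) → 3 H
  atom 8: C, bond orders sum to 2 (valence 4) → 2 H
  atom 9: C, bond orders sum to 2 (valence 4) → 2 H
  atom 10: C, bond orders sum to 2 (valence 4) → 2 H
  atom 11: C, bond orders sum to 3 (valence 4) → 1 H
  atom 12: Cl (halogen, monovalent) → 0 H
  atom 13: C, bond orders sum to 2 (valence 4) → 2 H
  atom 14: C, bond orders sum to 2 (valence 4) → 2 H
  atom 15: C, bond orders sum to 2 (valence 4) → 2 H
  atom 16: C, bond orders sum to 2 (valence 4) → 2 H
  atom 17: C, bond orders sum to 1 (valence 4) → 3 H
Totals → C:14, H:28, Cl:1, F:1, S:1.

C14H28ClFS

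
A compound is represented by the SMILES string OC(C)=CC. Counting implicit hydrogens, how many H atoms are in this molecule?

Walk through each heavy atom and fill implicit hydrogens from standard valence (C 4, N 3, O 2, S 2, halogen 1):
  atom 1: O, bond orders sum to 1 (valence 2) → 1 H
  atom 2: C, bond orders sum to 4 (valence 4) → 0 H
  atom 3: C, bond orders sum to 1 (valence 4) → 3 H
  atom 4: C, bond orders sum to 3 (valence 4) → 1 H
  atom 5: C, bond orders sum to 1 (valence 4) → 3 H
Total hydrogens: 8.

8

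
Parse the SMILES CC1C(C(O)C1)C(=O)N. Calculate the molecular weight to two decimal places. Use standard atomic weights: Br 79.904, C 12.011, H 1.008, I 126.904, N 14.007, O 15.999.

First, the molecular formula is C6H11NO2 (counting implicit H from valence).
  C: 6 × 12.011 = 72.066
  H: 11 × 1.008 = 11.088
  N: 1 × 14.007 = 14.007
  O: 2 × 15.999 = 31.998
Sum: 6×12.011 + 11×1.008 + 1×14.007 + 2×15.999 = 129.159 → 129.16 g/mol.

129.16 g/mol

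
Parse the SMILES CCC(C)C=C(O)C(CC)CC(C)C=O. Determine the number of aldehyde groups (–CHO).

1

The aldehyde motif appears at heavy-atom position 14 in the SMILES.
Other groups present: 1 alkene, 1 hydroxyl.
Aldehyde count: 1.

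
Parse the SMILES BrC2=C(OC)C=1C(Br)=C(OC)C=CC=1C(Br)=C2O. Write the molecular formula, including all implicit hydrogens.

Walk through each heavy atom and fill implicit hydrogens from standard valence (C 4, N 3, O 2, S 2, halogen 1):
  atom 1: Br (halogen, monovalent) → 0 H
  atom 2: C, bond orders sum to 4 (valence 4) → 0 H
  atom 3: C, bond orders sum to 4 (valence 4) → 0 H
  atom 4: O, bond orders sum to 2 (valence 2) → 0 H
  atom 5: C, bond orders sum to 1 (valence 4) → 3 H
  atom 6: C, bond orders sum to 4 (valence 4) → 0 H
  atom 7: C, bond orders sum to 4 (valence 4) → 0 H
  atom 8: Br (halogen, monovalent) → 0 H
  atom 9: C, bond orders sum to 4 (valence 4) → 0 H
  atom 10: O, bond orders sum to 2 (valence 2) → 0 H
  atom 11: C, bond orders sum to 1 (valence 4) → 3 H
  atom 12: C, bond orders sum to 3 (valence 4) → 1 H
  atom 13: C, bond orders sum to 3 (valence 4) → 1 H
  atom 14: C, bond orders sum to 4 (valence 4) → 0 H
  atom 15: C, bond orders sum to 4 (valence 4) → 0 H
  atom 16: Br (halogen, monovalent) → 0 H
  atom 17: C, bond orders sum to 4 (valence 4) → 0 H
  atom 18: O, bond orders sum to 1 (valence 2) → 1 H
Totals → C:12, H:9, Br:3, O:3.

C12H9Br3O3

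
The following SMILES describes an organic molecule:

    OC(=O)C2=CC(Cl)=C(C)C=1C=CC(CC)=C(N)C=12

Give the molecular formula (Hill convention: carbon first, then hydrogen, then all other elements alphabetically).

Walk through each heavy atom and fill implicit hydrogens from standard valence (C 4, N 3, O 2, S 2, halogen 1):
  atom 1: O, bond orders sum to 1 (valence 2) → 1 H
  atom 2: C, bond orders sum to 4 (valence 4) → 0 H
  atom 3: O, bond orders sum to 2 (valence 2) → 0 H
  atom 4: C, bond orders sum to 4 (valence 4) → 0 H
  atom 5: C, bond orders sum to 3 (valence 4) → 1 H
  atom 6: C, bond orders sum to 4 (valence 4) → 0 H
  atom 7: Cl (halogen, monovalent) → 0 H
  atom 8: C, bond orders sum to 4 (valence 4) → 0 H
  atom 9: C, bond orders sum to 1 (valence 4) → 3 H
  atom 10: C, bond orders sum to 4 (valence 4) → 0 H
  atom 11: C, bond orders sum to 3 (valence 4) → 1 H
  atom 12: C, bond orders sum to 3 (valence 4) → 1 H
  atom 13: C, bond orders sum to 4 (valence 4) → 0 H
  atom 14: C, bond orders sum to 2 (valence 4) → 2 H
  atom 15: C, bond orders sum to 1 (valence 4) → 3 H
  atom 16: C, bond orders sum to 4 (valence 4) → 0 H
  atom 17: N, bond orders sum to 1 (valence 3) → 2 H
  atom 18: C, bond orders sum to 4 (valence 4) → 0 H
Totals → C:14, H:14, Cl:1, N:1, O:2.
In Hill order: C14H14ClNO2.

C14H14ClNO2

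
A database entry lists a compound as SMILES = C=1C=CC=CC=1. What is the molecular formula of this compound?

C6H6

Walk through each heavy atom and fill implicit hydrogens from standard valence (C 4, N 3, O 2, S 2, halogen 1):
  atom 1: C, bond orders sum to 3 (valence 4) → 1 H
  atom 2: C, bond orders sum to 3 (valence 4) → 1 H
  atom 3: C, bond orders sum to 3 (valence 4) → 1 H
  atom 4: C, bond orders sum to 3 (valence 4) → 1 H
  atom 5: C, bond orders sum to 3 (valence 4) → 1 H
  atom 6: C, bond orders sum to 3 (valence 4) → 1 H
Totals → C:6, H:6.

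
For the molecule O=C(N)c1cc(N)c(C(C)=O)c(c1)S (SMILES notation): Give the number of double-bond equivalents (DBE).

6

Molecular formula: C9H10N2O2S.
DoU = (2C + 2 + N − H − X) / 2, where X is the halogen count and O/S are ignored.
    = (2·9 + 2 + 2 − 10 − 0) / 2 = 12 / 2 = 6.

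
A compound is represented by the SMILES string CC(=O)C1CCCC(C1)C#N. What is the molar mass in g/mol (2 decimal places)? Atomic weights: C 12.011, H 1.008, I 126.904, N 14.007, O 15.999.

151.21 g/mol

First, the molecular formula is C9H13NO (counting implicit H from valence).
  C: 9 × 12.011 = 108.099
  H: 13 × 1.008 = 13.104
  N: 1 × 14.007 = 14.007
  O: 1 × 15.999 = 15.999
Sum: 9×12.011 + 13×1.008 + 1×14.007 + 1×15.999 = 151.209 → 151.21 g/mol.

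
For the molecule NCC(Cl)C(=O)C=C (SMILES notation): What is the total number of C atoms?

Count every carbon token in the SMILES (each C, including those in ring-closure positions and inside branches).
Carbon count: 5.

5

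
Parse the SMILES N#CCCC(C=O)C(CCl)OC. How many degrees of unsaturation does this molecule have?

Degree of unsaturation = (number of rings) + (number of π bonds).
Ring closures in the SMILES: 0.
π bonds: 1 double bond (each 1 DoU), 1 triple bond (each 2 DoU) → 3 DoU from unsaturation.
Total DoU = 0 + 3 = 3.

3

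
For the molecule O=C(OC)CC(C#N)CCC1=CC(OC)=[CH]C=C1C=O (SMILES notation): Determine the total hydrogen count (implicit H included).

17

Walk through each heavy atom and fill implicit hydrogens from standard valence (C 4, N 3, O 2, S 2, halogen 1):
  atom 1: O, bond orders sum to 2 (valence 2) → 0 H
  atom 2: C, bond orders sum to 4 (valence 4) → 0 H
  atom 3: O, bond orders sum to 2 (valence 2) → 0 H
  atom 4: C, bond orders sum to 1 (valence 4) → 3 H
  atom 5: C, bond orders sum to 2 (valence 4) → 2 H
  atom 6: C, bond orders sum to 3 (valence 4) → 1 H
  atom 7: C, bond orders sum to 4 (valence 4) → 0 H
  atom 8: N, bond orders sum to 3 (valence 3) → 0 H
  atom 9: C, bond orders sum to 2 (valence 4) → 2 H
  atom 10: C, bond orders sum to 2 (valence 4) → 2 H
  atom 11: C, bond orders sum to 4 (valence 4) → 0 H
  atom 12: C, bond orders sum to 3 (valence 4) → 1 H
  atom 13: C, bond orders sum to 4 (valence 4) → 0 H
  atom 14: O, bond orders sum to 2 (valence 2) → 0 H
  atom 15: C, bond orders sum to 1 (valence 4) → 3 H
  atom 16: C with explicit H count 1
  atom 17: C, bond orders sum to 3 (valence 4) → 1 H
  atom 18: C, bond orders sum to 4 (valence 4) → 0 H
  atom 19: C, bond orders sum to 3 (valence 4) → 1 H
  atom 20: O, bond orders sum to 2 (valence 2) → 0 H
Total hydrogens: 17.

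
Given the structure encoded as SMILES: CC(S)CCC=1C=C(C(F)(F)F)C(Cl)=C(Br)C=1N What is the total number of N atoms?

Scan the SMILES for N atoms (remember two-letter symbols like Cl and Br are single atoms).
Nitrogen count: 1.

1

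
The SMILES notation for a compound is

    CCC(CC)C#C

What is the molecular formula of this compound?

Walk through each heavy atom and fill implicit hydrogens from standard valence (C 4, N 3, O 2, S 2, halogen 1):
  atom 1: C, bond orders sum to 1 (valence 4) → 3 H
  atom 2: C, bond orders sum to 2 (valence 4) → 2 H
  atom 3: C, bond orders sum to 3 (valence 4) → 1 H
  atom 4: C, bond orders sum to 2 (valence 4) → 2 H
  atom 5: C, bond orders sum to 1 (valence 4) → 3 H
  atom 6: C, bond orders sum to 4 (valence 4) → 0 H
  atom 7: C, bond orders sum to 3 (valence 4) → 1 H
Totals → C:7, H:12.

C7H12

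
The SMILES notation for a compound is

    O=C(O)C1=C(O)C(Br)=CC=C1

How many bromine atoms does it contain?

1

Scan the SMILES for Br atoms (remember two-letter symbols like Cl and Br are single atoms).
Bromine count: 1.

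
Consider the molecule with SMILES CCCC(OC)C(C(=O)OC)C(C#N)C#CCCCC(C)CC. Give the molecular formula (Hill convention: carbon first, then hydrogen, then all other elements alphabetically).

C19H31NO3

Walk through each heavy atom and fill implicit hydrogens from standard valence (C 4, N 3, O 2, S 2, halogen 1):
  atom 1: C, bond orders sum to 1 (valence 4) → 3 H
  atom 2: C, bond orders sum to 2 (valence 4) → 2 H
  atom 3: C, bond orders sum to 2 (valence 4) → 2 H
  atom 4: C, bond orders sum to 3 (valence 4) → 1 H
  atom 5: O, bond orders sum to 2 (valence 2) → 0 H
  atom 6: C, bond orders sum to 1 (valence 4) → 3 H
  atom 7: C, bond orders sum to 3 (valence 4) → 1 H
  atom 8: C, bond orders sum to 4 (valence 4) → 0 H
  atom 9: O, bond orders sum to 2 (valence 2) → 0 H
  atom 10: O, bond orders sum to 2 (valence 2) → 0 H
  atom 11: C, bond orders sum to 1 (valence 4) → 3 H
  atom 12: C, bond orders sum to 3 (valence 4) → 1 H
  atom 13: C, bond orders sum to 4 (valence 4) → 0 H
  atom 14: N, bond orders sum to 3 (valence 3) → 0 H
  atom 15: C, bond orders sum to 4 (valence 4) → 0 H
  atom 16: C, bond orders sum to 4 (valence 4) → 0 H
  atom 17: C, bond orders sum to 2 (valence 4) → 2 H
  atom 18: C, bond orders sum to 2 (valence 4) → 2 H
  atom 19: C, bond orders sum to 2 (valence 4) → 2 H
  atom 20: C, bond orders sum to 3 (valence 4) → 1 H
  atom 21: C, bond orders sum to 1 (valence 4) → 3 H
  atom 22: C, bond orders sum to 2 (valence 4) → 2 H
  atom 23: C, bond orders sum to 1 (valence 4) → 3 H
Totals → C:19, H:31, N:1, O:3.
In Hill order: C19H31NO3.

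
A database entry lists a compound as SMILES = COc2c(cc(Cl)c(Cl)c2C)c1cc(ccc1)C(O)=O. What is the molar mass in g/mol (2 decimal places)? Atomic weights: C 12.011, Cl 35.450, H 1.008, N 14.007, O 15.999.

First, the molecular formula is C15H12Cl2O3 (counting implicit H from valence).
  C: 15 × 12.011 = 180.165
  Cl: 2 × 35.450 = 70.900
  H: 12 × 1.008 = 12.096
  O: 3 × 15.999 = 47.997
Sum: 15×12.011 + 2×35.450 + 12×1.008 + 3×15.999 = 311.158 → 311.16 g/mol.

311.16 g/mol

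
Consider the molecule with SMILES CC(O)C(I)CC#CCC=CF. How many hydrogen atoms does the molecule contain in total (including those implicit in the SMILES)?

Walk through each heavy atom and fill implicit hydrogens from standard valence (C 4, N 3, O 2, S 2, halogen 1):
  atom 1: C, bond orders sum to 1 (valence 4) → 3 H
  atom 2: C, bond orders sum to 3 (valence 4) → 1 H
  atom 3: O, bond orders sum to 1 (valence 2) → 1 H
  atom 4: C, bond orders sum to 3 (valence 4) → 1 H
  atom 5: I (halogen, monovalent) → 0 H
  atom 6: C, bond orders sum to 2 (valence 4) → 2 H
  atom 7: C, bond orders sum to 4 (valence 4) → 0 H
  atom 8: C, bond orders sum to 4 (valence 4) → 0 H
  atom 9: C, bond orders sum to 2 (valence 4) → 2 H
  atom 10: C, bond orders sum to 3 (valence 4) → 1 H
  atom 11: C, bond orders sum to 3 (valence 4) → 1 H
  atom 12: F (halogen, monovalent) → 0 H
Total hydrogens: 12.

12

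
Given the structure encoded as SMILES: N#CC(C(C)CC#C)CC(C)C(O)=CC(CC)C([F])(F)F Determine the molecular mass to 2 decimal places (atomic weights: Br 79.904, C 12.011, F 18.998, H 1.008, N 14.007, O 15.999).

301.35 g/mol

First, the molecular formula is C16H22F3NO (counting implicit H from valence).
  C: 16 × 12.011 = 192.176
  F: 3 × 18.998 = 56.994
  H: 22 × 1.008 = 22.176
  N: 1 × 14.007 = 14.007
  O: 1 × 15.999 = 15.999
Sum: 16×12.011 + 3×18.998 + 22×1.008 + 1×14.007 + 1×15.999 = 301.352 → 301.35 g/mol.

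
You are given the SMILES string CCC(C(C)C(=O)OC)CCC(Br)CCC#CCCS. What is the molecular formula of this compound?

C16H27BrO2S

Walk through each heavy atom and fill implicit hydrogens from standard valence (C 4, N 3, O 2, S 2, halogen 1):
  atom 1: C, bond orders sum to 1 (valence 4) → 3 H
  atom 2: C, bond orders sum to 2 (valence 4) → 2 H
  atom 3: C, bond orders sum to 3 (valence 4) → 1 H
  atom 4: C, bond orders sum to 3 (valence 4) → 1 H
  atom 5: C, bond orders sum to 1 (valence 4) → 3 H
  atom 6: C, bond orders sum to 4 (valence 4) → 0 H
  atom 7: O, bond orders sum to 2 (valence 2) → 0 H
  atom 8: O, bond orders sum to 2 (valence 2) → 0 H
  atom 9: C, bond orders sum to 1 (valence 4) → 3 H
  atom 10: C, bond orders sum to 2 (valence 4) → 2 H
  atom 11: C, bond orders sum to 2 (valence 4) → 2 H
  atom 12: C, bond orders sum to 3 (valence 4) → 1 H
  atom 13: Br (halogen, monovalent) → 0 H
  atom 14: C, bond orders sum to 2 (valence 4) → 2 H
  atom 15: C, bond orders sum to 2 (valence 4) → 2 H
  atom 16: C, bond orders sum to 4 (valence 4) → 0 H
  atom 17: C, bond orders sum to 4 (valence 4) → 0 H
  atom 18: C, bond orders sum to 2 (valence 4) → 2 H
  atom 19: C, bond orders sum to 2 (valence 4) → 2 H
  atom 20: S, bond orders sum to 1 (valence 2) → 1 H
Totals → C:16, H:27, Br:1, O:2, S:1.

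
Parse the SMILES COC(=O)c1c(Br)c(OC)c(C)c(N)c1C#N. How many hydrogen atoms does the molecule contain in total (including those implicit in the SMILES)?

11

Walk through each heavy atom and fill implicit hydrogens from standard valence (C 4, N 3, O 2, S 2, halogen 1); for lowercase aromatic atoms, an aromatic c carries 1 H when it has two neighbours and 0 H with three, and aromatic n carries 0 H:
  atom 1: C, bond orders sum to 1 (valence 4) → 3 H
  atom 2: O, bond orders sum to 2 (valence 2) → 0 H
  atom 3: C, bond orders sum to 4 (valence 4) → 0 H
  atom 4: O, bond orders sum to 2 (valence 2) → 0 H
  atom 5: aromatic c, 3 neighbours → 0 H
  atom 6: aromatic c, 3 neighbours → 0 H
  atom 7: Br (halogen, monovalent) → 0 H
  atom 8: aromatic c, 3 neighbours → 0 H
  atom 9: O, bond orders sum to 2 (valence 2) → 0 H
  atom 10: C, bond orders sum to 1 (valence 4) → 3 H
  atom 11: aromatic c, 3 neighbours → 0 H
  atom 12: C, bond orders sum to 1 (valence 4) → 3 H
  atom 13: aromatic c, 3 neighbours → 0 H
  atom 14: N, bond orders sum to 1 (valence 3) → 2 H
  atom 15: aromatic c, 3 neighbours → 0 H
  atom 16: C, bond orders sum to 4 (valence 4) → 0 H
  atom 17: N, bond orders sum to 3 (valence 3) → 0 H
Total hydrogens: 11.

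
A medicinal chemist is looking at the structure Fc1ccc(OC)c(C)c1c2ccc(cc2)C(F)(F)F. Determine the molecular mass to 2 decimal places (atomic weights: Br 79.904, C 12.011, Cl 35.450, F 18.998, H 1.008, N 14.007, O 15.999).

284.25 g/mol

First, the molecular formula is C15H12F4O (counting implicit H from valence).
  C: 15 × 12.011 = 180.165
  F: 4 × 18.998 = 75.992
  H: 12 × 1.008 = 12.096
  O: 1 × 15.999 = 15.999
Sum: 15×12.011 + 4×18.998 + 12×1.008 + 1×15.999 = 284.252 → 284.25 g/mol.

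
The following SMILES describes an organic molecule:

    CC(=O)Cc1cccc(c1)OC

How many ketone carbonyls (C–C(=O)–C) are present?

1

The ketone motif appears at heavy-atom position 2 in the SMILES.
Other groups present: 1 ether.
Ketone count: 1.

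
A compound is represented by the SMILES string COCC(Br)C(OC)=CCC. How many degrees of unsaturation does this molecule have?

Degree of unsaturation = (number of rings) + (number of π bonds).
Ring closures in the SMILES: 0.
π bonds: 1 double bond (each 1 DoU) → 1 DoU from unsaturation.
Total DoU = 0 + 1 = 1.

1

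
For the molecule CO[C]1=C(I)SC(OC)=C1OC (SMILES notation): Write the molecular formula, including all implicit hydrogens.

Walk through each heavy atom and fill implicit hydrogens from standard valence (C 4, N 3, O 2, S 2, halogen 1):
  atom 1: C, bond orders sum to 1 (valence 4) → 3 H
  atom 2: O, bond orders sum to 2 (valence 2) → 0 H
  atom 3: C with explicit H count 0
  atom 4: C, bond orders sum to 4 (valence 4) → 0 H
  atom 5: I (halogen, monovalent) → 0 H
  atom 6: S, bond orders sum to 2 (valence 2) → 0 H
  atom 7: C, bond orders sum to 4 (valence 4) → 0 H
  atom 8: O, bond orders sum to 2 (valence 2) → 0 H
  atom 9: C, bond orders sum to 1 (valence 4) → 3 H
  atom 10: C, bond orders sum to 4 (valence 4) → 0 H
  atom 11: O, bond orders sum to 2 (valence 2) → 0 H
  atom 12: C, bond orders sum to 1 (valence 4) → 3 H
Totals → C:7, H:9, I:1, O:3, S:1.
In Hill order: C7H9IO3S.

C7H9IO3S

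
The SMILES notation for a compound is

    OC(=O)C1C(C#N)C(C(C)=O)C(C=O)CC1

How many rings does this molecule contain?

1

In SMILES, each pair of matching ring-closure digits denotes one ring-closing bond; the number of such bonds equals the number of independent rings.
Ring-closure bonds here: 1.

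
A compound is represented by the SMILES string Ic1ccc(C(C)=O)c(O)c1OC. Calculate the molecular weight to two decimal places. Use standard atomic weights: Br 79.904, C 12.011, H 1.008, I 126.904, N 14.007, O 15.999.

First, the molecular formula is C9H9IO3 (counting implicit H from valence).
  C: 9 × 12.011 = 108.099
  H: 9 × 1.008 = 9.072
  I: 1 × 126.904 = 126.904
  O: 3 × 15.999 = 47.997
Sum: 9×12.011 + 9×1.008 + 1×126.904 + 3×15.999 = 292.072 → 292.07 g/mol.

292.07 g/mol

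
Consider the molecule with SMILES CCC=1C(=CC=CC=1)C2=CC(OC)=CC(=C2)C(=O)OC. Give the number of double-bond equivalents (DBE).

9

Degree of unsaturation = (number of rings) + (number of π bonds).
Ring closures in the SMILES: 2.
π bonds: 7 double bonds (each 1 DoU) → 7 DoU from unsaturation.
Total DoU = 2 + 7 = 9.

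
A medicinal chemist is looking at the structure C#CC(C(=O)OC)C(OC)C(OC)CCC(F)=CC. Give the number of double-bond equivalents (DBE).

4

Molecular formula: C14H21FO4.
DoU = (2C + 2 + N − H − X) / 2, where X is the halogen count and O/S are ignored.
    = (2·14 + 2 + 0 − 21 − 1) / 2 = 8 / 2 = 4.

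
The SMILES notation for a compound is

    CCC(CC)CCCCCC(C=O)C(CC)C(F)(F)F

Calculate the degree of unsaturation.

Degree of unsaturation = (number of rings) + (number of π bonds).
Ring closures in the SMILES: 0.
π bonds: 1 double bond (each 1 DoU) → 1 DoU from unsaturation.
Total DoU = 0 + 1 = 1.

1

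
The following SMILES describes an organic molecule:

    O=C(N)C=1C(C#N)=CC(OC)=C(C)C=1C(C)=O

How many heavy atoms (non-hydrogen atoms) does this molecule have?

17

Every atom symbol written in the SMILES (organic subset) is one heavy atom; implicit H are not written.
Heavy atoms by element → C:12, N:2, O:3.
Total: 17.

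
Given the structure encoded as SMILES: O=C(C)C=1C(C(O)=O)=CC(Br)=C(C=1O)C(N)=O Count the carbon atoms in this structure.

10

Count every carbon token in the SMILES (each C, including those in ring-closure positions and inside branches).
Carbon count: 10.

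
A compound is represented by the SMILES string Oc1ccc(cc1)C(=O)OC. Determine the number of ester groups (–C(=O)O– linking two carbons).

The ester motif appears at heavy-atom position 8 in the SMILES.
Other groups present: 1 hydroxyl.
Ester count: 1.

1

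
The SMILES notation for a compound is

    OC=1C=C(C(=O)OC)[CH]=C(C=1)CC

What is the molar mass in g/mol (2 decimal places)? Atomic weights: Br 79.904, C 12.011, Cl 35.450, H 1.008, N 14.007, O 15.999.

180.20 g/mol

First, the molecular formula is C10H12O3 (counting implicit H from valence).
  C: 10 × 12.011 = 120.110
  H: 12 × 1.008 = 12.096
  O: 3 × 15.999 = 47.997
Sum: 10×12.011 + 12×1.008 + 3×15.999 = 180.203 → 180.20 g/mol.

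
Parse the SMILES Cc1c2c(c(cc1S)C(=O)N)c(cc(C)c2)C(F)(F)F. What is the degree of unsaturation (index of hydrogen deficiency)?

Molecular formula: C14H12F3NOS.
DoU = (2C + 2 + N − H − X) / 2, where X is the halogen count and O/S are ignored.
    = (2·14 + 2 + 1 − 12 − 3) / 2 = 16 / 2 = 8.

8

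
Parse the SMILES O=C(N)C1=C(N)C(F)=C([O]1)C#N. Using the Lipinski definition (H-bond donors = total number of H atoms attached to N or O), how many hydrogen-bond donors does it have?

Donors: find every N or O and count the H atoms it carries.
  atom 1 (O): bond orders sum to 2 → 0 H
  atom 3 (N): bond orders sum to 1 → 2 H
  atom 6 (N): bond orders sum to 1 → 2 H
  atom 10 (O): bond orders sum to 2 → 0 H
  atom 12 (N): bond orders sum to 3 → 0 H
Lipinski HBD = 4.

4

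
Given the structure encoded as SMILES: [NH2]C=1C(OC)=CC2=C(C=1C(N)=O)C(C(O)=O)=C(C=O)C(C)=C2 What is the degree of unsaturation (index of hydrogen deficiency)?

10

Degree of unsaturation = (number of rings) + (number of π bonds).
Ring closures in the SMILES: 2.
π bonds: 8 double bonds (each 1 DoU) → 8 DoU from unsaturation.
Total DoU = 2 + 8 = 10.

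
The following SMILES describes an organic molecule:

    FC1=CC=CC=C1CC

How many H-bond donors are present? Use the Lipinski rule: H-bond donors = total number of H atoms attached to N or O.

0

Donors: find every N or O and count the H atoms it carries.
  (no N or O atoms present)
Lipinski HBD = 0.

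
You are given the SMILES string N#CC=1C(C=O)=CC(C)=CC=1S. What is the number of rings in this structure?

1

In SMILES, each pair of matching ring-closure digits denotes one ring-closing bond; the number of such bonds equals the number of independent rings.
Ring-closure bonds here: 1.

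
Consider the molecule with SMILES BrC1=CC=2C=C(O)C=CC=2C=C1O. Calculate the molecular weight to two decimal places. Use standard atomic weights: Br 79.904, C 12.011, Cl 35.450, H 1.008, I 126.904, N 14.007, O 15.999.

239.07 g/mol

First, the molecular formula is C10H7BrO2 (counting implicit H from valence).
  Br: 1 × 79.904 = 79.904
  C: 10 × 12.011 = 120.110
  H: 7 × 1.008 = 7.056
  O: 2 × 15.999 = 31.998
Sum: 1×79.904 + 10×12.011 + 7×1.008 + 2×15.999 = 239.068 → 239.07 g/mol.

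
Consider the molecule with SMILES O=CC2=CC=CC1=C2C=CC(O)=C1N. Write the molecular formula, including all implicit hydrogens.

Walk through each heavy atom and fill implicit hydrogens from standard valence (C 4, N 3, O 2, S 2, halogen 1):
  atom 1: O, bond orders sum to 2 (valence 2) → 0 H
  atom 2: C, bond orders sum to 3 (valence 4) → 1 H
  atom 3: C, bond orders sum to 4 (valence 4) → 0 H
  atom 4: C, bond orders sum to 3 (valence 4) → 1 H
  atom 5: C, bond orders sum to 3 (valence 4) → 1 H
  atom 6: C, bond orders sum to 3 (valence 4) → 1 H
  atom 7: C, bond orders sum to 4 (valence 4) → 0 H
  atom 8: C, bond orders sum to 4 (valence 4) → 0 H
  atom 9: C, bond orders sum to 3 (valence 4) → 1 H
  atom 10: C, bond orders sum to 3 (valence 4) → 1 H
  atom 11: C, bond orders sum to 4 (valence 4) → 0 H
  atom 12: O, bond orders sum to 1 (valence 2) → 1 H
  atom 13: C, bond orders sum to 4 (valence 4) → 0 H
  atom 14: N, bond orders sum to 1 (valence 3) → 2 H
Totals → C:11, H:9, N:1, O:2.
In Hill order: C11H9NO2.

C11H9NO2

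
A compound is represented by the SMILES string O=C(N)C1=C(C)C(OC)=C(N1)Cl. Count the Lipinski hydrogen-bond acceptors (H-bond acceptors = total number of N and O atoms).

4

N atoms: 2; O atoms: 2.
Lipinski HBA = 2 + 2 = 4.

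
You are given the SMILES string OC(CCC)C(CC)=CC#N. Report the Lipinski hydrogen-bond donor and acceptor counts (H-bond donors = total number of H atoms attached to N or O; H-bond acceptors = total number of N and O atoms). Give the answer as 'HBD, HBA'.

Donors: find every N or O and count the H atoms it carries.
  atom 1 (O): bond orders sum to 1 → 1 H
  atom 11 (N): bond orders sum to 3 → 0 H
Lipinski HBD = 1.
Acceptors: N atoms = 1, O atoms = 1 → HBA = 2.

1, 2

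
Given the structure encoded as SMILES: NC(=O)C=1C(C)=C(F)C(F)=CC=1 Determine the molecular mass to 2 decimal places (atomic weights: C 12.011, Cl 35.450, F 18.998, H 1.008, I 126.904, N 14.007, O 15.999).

First, the molecular formula is C8H7F2NO (counting implicit H from valence).
  C: 8 × 12.011 = 96.088
  F: 2 × 18.998 = 37.996
  H: 7 × 1.008 = 7.056
  N: 1 × 14.007 = 14.007
  O: 1 × 15.999 = 15.999
Sum: 8×12.011 + 2×18.998 + 7×1.008 + 1×14.007 + 1×15.999 = 171.146 → 171.15 g/mol.

171.15 g/mol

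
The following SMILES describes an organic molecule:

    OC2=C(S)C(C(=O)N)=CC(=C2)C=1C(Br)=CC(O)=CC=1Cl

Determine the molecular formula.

Walk through each heavy atom and fill implicit hydrogens from standard valence (C 4, N 3, O 2, S 2, halogen 1):
  atom 1: O, bond orders sum to 1 (valence 2) → 1 H
  atom 2: C, bond orders sum to 4 (valence 4) → 0 H
  atom 3: C, bond orders sum to 4 (valence 4) → 0 H
  atom 4: S, bond orders sum to 1 (valence 2) → 1 H
  atom 5: C, bond orders sum to 4 (valence 4) → 0 H
  atom 6: C, bond orders sum to 4 (valence 4) → 0 H
  atom 7: O, bond orders sum to 2 (valence 2) → 0 H
  atom 8: N, bond orders sum to 1 (valence 3) → 2 H
  atom 9: C, bond orders sum to 3 (valence 4) → 1 H
  atom 10: C, bond orders sum to 4 (valence 4) → 0 H
  atom 11: C, bond orders sum to 3 (valence 4) → 1 H
  atom 12: C, bond orders sum to 4 (valence 4) → 0 H
  atom 13: C, bond orders sum to 4 (valence 4) → 0 H
  atom 14: Br (halogen, monovalent) → 0 H
  atom 15: C, bond orders sum to 3 (valence 4) → 1 H
  atom 16: C, bond orders sum to 4 (valence 4) → 0 H
  atom 17: O, bond orders sum to 1 (valence 2) → 1 H
  atom 18: C, bond orders sum to 3 (valence 4) → 1 H
  atom 19: C, bond orders sum to 4 (valence 4) → 0 H
  atom 20: Cl (halogen, monovalent) → 0 H
Totals → C:13, H:9, Br:1, Cl:1, N:1, O:3, S:1.

C13H9BrClNO3S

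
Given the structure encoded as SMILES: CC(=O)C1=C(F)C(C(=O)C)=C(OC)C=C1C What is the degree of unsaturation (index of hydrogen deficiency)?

Degree of unsaturation = (number of rings) + (number of π bonds).
Ring closures in the SMILES: 1.
π bonds: 5 double bonds (each 1 DoU) → 5 DoU from unsaturation.
Total DoU = 1 + 5 = 6.

6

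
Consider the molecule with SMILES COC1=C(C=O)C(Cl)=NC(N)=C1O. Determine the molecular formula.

Walk through each heavy atom and fill implicit hydrogens from standard valence (C 4, N 3, O 2, S 2, halogen 1):
  atom 1: C, bond orders sum to 1 (valence 4) → 3 H
  atom 2: O, bond orders sum to 2 (valence 2) → 0 H
  atom 3: C, bond orders sum to 4 (valence 4) → 0 H
  atom 4: C, bond orders sum to 4 (valence 4) → 0 H
  atom 5: C, bond orders sum to 3 (valence 4) → 1 H
  atom 6: O, bond orders sum to 2 (valence 2) → 0 H
  atom 7: C, bond orders sum to 4 (valence 4) → 0 H
  atom 8: Cl (halogen, monovalent) → 0 H
  atom 9: N, bond orders sum to 3 (valence 3) → 0 H
  atom 10: C, bond orders sum to 4 (valence 4) → 0 H
  atom 11: N, bond orders sum to 1 (valence 3) → 2 H
  atom 12: C, bond orders sum to 4 (valence 4) → 0 H
  atom 13: O, bond orders sum to 1 (valence 2) → 1 H
Totals → C:7, H:7, Cl:1, N:2, O:3.
In Hill order: C7H7ClN2O3.

C7H7ClN2O3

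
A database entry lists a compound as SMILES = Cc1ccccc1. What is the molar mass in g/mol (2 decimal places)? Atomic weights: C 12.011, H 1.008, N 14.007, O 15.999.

92.14 g/mol

First, the molecular formula is C7H8 (counting implicit H from valence).
  C: 7 × 12.011 = 84.077
  H: 8 × 1.008 = 8.064
Sum: 7×12.011 + 8×1.008 = 92.141 → 92.14 g/mol.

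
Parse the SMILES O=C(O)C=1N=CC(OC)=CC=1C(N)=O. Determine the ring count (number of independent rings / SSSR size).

1

In SMILES, each pair of matching ring-closure digits denotes one ring-closing bond; the number of such bonds equals the number of independent rings.
Ring-closure bonds here: 1.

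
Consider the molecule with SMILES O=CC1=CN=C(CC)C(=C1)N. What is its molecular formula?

Walk through each heavy atom and fill implicit hydrogens from standard valence (C 4, N 3, O 2, S 2, halogen 1):
  atom 1: O, bond orders sum to 2 (valence 2) → 0 H
  atom 2: C, bond orders sum to 3 (valence 4) → 1 H
  atom 3: C, bond orders sum to 4 (valence 4) → 0 H
  atom 4: C, bond orders sum to 3 (valence 4) → 1 H
  atom 5: N, bond orders sum to 3 (valence 3) → 0 H
  atom 6: C, bond orders sum to 4 (valence 4) → 0 H
  atom 7: C, bond orders sum to 2 (valence 4) → 2 H
  atom 8: C, bond orders sum to 1 (valence 4) → 3 H
  atom 9: C, bond orders sum to 4 (valence 4) → 0 H
  atom 10: C, bond orders sum to 3 (valence 4) → 1 H
  atom 11: N, bond orders sum to 1 (valence 3) → 2 H
Totals → C:8, H:10, N:2, O:1.
In Hill order: C8H10N2O.

C8H10N2O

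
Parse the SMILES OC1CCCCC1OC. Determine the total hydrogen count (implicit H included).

Walk through each heavy atom and fill implicit hydrogens from standard valence (C 4, N 3, O 2, S 2, halogen 1):
  atom 1: O, bond orders sum to 1 (valence 2) → 1 H
  atom 2: C, bond orders sum to 3 (valence 4) → 1 H
  atom 3: C, bond orders sum to 2 (valence 4) → 2 H
  atom 4: C, bond orders sum to 2 (valence 4) → 2 H
  atom 5: C, bond orders sum to 2 (valence 4) → 2 H
  atom 6: C, bond orders sum to 2 (valence 4) → 2 H
  atom 7: C, bond orders sum to 3 (valence 4) → 1 H
  atom 8: O, bond orders sum to 2 (valence 2) → 0 H
  atom 9: C, bond orders sum to 1 (valence 4) → 3 H
Total hydrogens: 14.

14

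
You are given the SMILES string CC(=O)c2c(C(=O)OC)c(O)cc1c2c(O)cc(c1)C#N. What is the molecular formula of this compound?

Walk through each heavy atom and fill implicit hydrogens from standard valence (C 4, N 3, O 2, S 2, halogen 1); for lowercase aromatic atoms, an aromatic c carries 1 H when it has two neighbours and 0 H with three, and aromatic n carries 0 H:
  atom 1: C, bond orders sum to 1 (valence 4) → 3 H
  atom 2: C, bond orders sum to 4 (valence 4) → 0 H
  atom 3: O, bond orders sum to 2 (valence 2) → 0 H
  atom 4: aromatic c, 3 neighbours → 0 H
  atom 5: aromatic c, 3 neighbours → 0 H
  atom 6: C, bond orders sum to 4 (valence 4) → 0 H
  atom 7: O, bond orders sum to 2 (valence 2) → 0 H
  atom 8: O, bond orders sum to 2 (valence 2) → 0 H
  atom 9: C, bond orders sum to 1 (valence 4) → 3 H
  atom 10: aromatic c, 3 neighbours → 0 H
  atom 11: O, bond orders sum to 1 (valence 2) → 1 H
  atom 12: aromatic c, 2 neighbours → 1 H
  atom 13: aromatic c, 3 neighbours → 0 H
  atom 14: aromatic c, 3 neighbours → 0 H
  atom 15: aromatic c, 3 neighbours → 0 H
  atom 16: O, bond orders sum to 1 (valence 2) → 1 H
  atom 17: aromatic c, 2 neighbours → 1 H
  atom 18: aromatic c, 3 neighbours → 0 H
  atom 19: aromatic c, 2 neighbours → 1 H
  atom 20: C, bond orders sum to 4 (valence 4) → 0 H
  atom 21: N, bond orders sum to 3 (valence 3) → 0 H
Totals → C:15, H:11, N:1, O:5.
In Hill order: C15H11NO5.

C15H11NO5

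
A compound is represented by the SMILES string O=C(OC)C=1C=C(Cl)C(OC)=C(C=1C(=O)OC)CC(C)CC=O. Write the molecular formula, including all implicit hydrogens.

Walk through each heavy atom and fill implicit hydrogens from standard valence (C 4, N 3, O 2, S 2, halogen 1):
  atom 1: O, bond orders sum to 2 (valence 2) → 0 H
  atom 2: C, bond orders sum to 4 (valence 4) → 0 H
  atom 3: O, bond orders sum to 2 (valence 2) → 0 H
  atom 4: C, bond orders sum to 1 (valence 4) → 3 H
  atom 5: C, bond orders sum to 4 (valence 4) → 0 H
  atom 6: C, bond orders sum to 3 (valence 4) → 1 H
  atom 7: C, bond orders sum to 4 (valence 4) → 0 H
  atom 8: Cl (halogen, monovalent) → 0 H
  atom 9: C, bond orders sum to 4 (valence 4) → 0 H
  atom 10: O, bond orders sum to 2 (valence 2) → 0 H
  atom 11: C, bond orders sum to 1 (valence 4) → 3 H
  atom 12: C, bond orders sum to 4 (valence 4) → 0 H
  atom 13: C, bond orders sum to 4 (valence 4) → 0 H
  atom 14: C, bond orders sum to 4 (valence 4) → 0 H
  atom 15: O, bond orders sum to 2 (valence 2) → 0 H
  atom 16: O, bond orders sum to 2 (valence 2) → 0 H
  atom 17: C, bond orders sum to 1 (valence 4) → 3 H
  atom 18: C, bond orders sum to 2 (valence 4) → 2 H
  atom 19: C, bond orders sum to 3 (valence 4) → 1 H
  atom 20: C, bond orders sum to 1 (valence 4) → 3 H
  atom 21: C, bond orders sum to 2 (valence 4) → 2 H
  atom 22: C, bond orders sum to 3 (valence 4) → 1 H
  atom 23: O, bond orders sum to 2 (valence 2) → 0 H
Totals → C:16, H:19, Cl:1, O:6.
In Hill order: C16H19ClO6.

C16H19ClO6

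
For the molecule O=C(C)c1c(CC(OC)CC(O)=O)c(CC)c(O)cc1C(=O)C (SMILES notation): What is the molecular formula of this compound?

Walk through each heavy atom and fill implicit hydrogens from standard valence (C 4, N 3, O 2, S 2, halogen 1); for lowercase aromatic atoms, an aromatic c carries 1 H when it has two neighbours and 0 H with three, and aromatic n carries 0 H:
  atom 1: O, bond orders sum to 2 (valence 2) → 0 H
  atom 2: C, bond orders sum to 4 (valence 4) → 0 H
  atom 3: C, bond orders sum to 1 (valence 4) → 3 H
  atom 4: aromatic c, 3 neighbours → 0 H
  atom 5: aromatic c, 3 neighbours → 0 H
  atom 6: C, bond orders sum to 2 (valence 4) → 2 H
  atom 7: C, bond orders sum to 3 (valence 4) → 1 H
  atom 8: O, bond orders sum to 2 (valence 2) → 0 H
  atom 9: C, bond orders sum to 1 (valence 4) → 3 H
  atom 10: C, bond orders sum to 2 (valence 4) → 2 H
  atom 11: C, bond orders sum to 4 (valence 4) → 0 H
  atom 12: O, bond orders sum to 1 (valence 2) → 1 H
  atom 13: O, bond orders sum to 2 (valence 2) → 0 H
  atom 14: aromatic c, 3 neighbours → 0 H
  atom 15: C, bond orders sum to 2 (valence 4) → 2 H
  atom 16: C, bond orders sum to 1 (valence 4) → 3 H
  atom 17: aromatic c, 3 neighbours → 0 H
  atom 18: O, bond orders sum to 1 (valence 2) → 1 H
  atom 19: aromatic c, 2 neighbours → 1 H
  atom 20: aromatic c, 3 neighbours → 0 H
  atom 21: C, bond orders sum to 4 (valence 4) → 0 H
  atom 22: O, bond orders sum to 2 (valence 2) → 0 H
  atom 23: C, bond orders sum to 1 (valence 4) → 3 H
Totals → C:17, H:22, O:6.
In Hill order: C17H22O6.

C17H22O6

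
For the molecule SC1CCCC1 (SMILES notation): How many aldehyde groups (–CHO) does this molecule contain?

0

Scan the SMILES for the aldehyde motif — none present.
Groups that are present: 1 thiol.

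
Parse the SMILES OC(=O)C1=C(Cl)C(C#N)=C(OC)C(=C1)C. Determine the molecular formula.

C10H8ClNO3

Walk through each heavy atom and fill implicit hydrogens from standard valence (C 4, N 3, O 2, S 2, halogen 1):
  atom 1: O, bond orders sum to 1 (valence 2) → 1 H
  atom 2: C, bond orders sum to 4 (valence 4) → 0 H
  atom 3: O, bond orders sum to 2 (valence 2) → 0 H
  atom 4: C, bond orders sum to 4 (valence 4) → 0 H
  atom 5: C, bond orders sum to 4 (valence 4) → 0 H
  atom 6: Cl (halogen, monovalent) → 0 H
  atom 7: C, bond orders sum to 4 (valence 4) → 0 H
  atom 8: C, bond orders sum to 4 (valence 4) → 0 H
  atom 9: N, bond orders sum to 3 (valence 3) → 0 H
  atom 10: C, bond orders sum to 4 (valence 4) → 0 H
  atom 11: O, bond orders sum to 2 (valence 2) → 0 H
  atom 12: C, bond orders sum to 1 (valence 4) → 3 H
  atom 13: C, bond orders sum to 4 (valence 4) → 0 H
  atom 14: C, bond orders sum to 3 (valence 4) → 1 H
  atom 15: C, bond orders sum to 1 (valence 4) → 3 H
Totals → C:10, H:8, Cl:1, N:1, O:3.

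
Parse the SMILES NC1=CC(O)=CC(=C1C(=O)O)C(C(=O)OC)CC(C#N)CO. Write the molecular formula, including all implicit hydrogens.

Walk through each heavy atom and fill implicit hydrogens from standard valence (C 4, N 3, O 2, S 2, halogen 1):
  atom 1: N, bond orders sum to 1 (valence 3) → 2 H
  atom 2: C, bond orders sum to 4 (valence 4) → 0 H
  atom 3: C, bond orders sum to 3 (valence 4) → 1 H
  atom 4: C, bond orders sum to 4 (valence 4) → 0 H
  atom 5: O, bond orders sum to 1 (valence 2) → 1 H
  atom 6: C, bond orders sum to 3 (valence 4) → 1 H
  atom 7: C, bond orders sum to 4 (valence 4) → 0 H
  atom 8: C, bond orders sum to 4 (valence 4) → 0 H
  atom 9: C, bond orders sum to 4 (valence 4) → 0 H
  atom 10: O, bond orders sum to 2 (valence 2) → 0 H
  atom 11: O, bond orders sum to 1 (valence 2) → 1 H
  atom 12: C, bond orders sum to 3 (valence 4) → 1 H
  atom 13: C, bond orders sum to 4 (valence 4) → 0 H
  atom 14: O, bond orders sum to 2 (valence 2) → 0 H
  atom 15: O, bond orders sum to 2 (valence 2) → 0 H
  atom 16: C, bond orders sum to 1 (valence 4) → 3 H
  atom 17: C, bond orders sum to 2 (valence 4) → 2 H
  atom 18: C, bond orders sum to 3 (valence 4) → 1 H
  atom 19: C, bond orders sum to 4 (valence 4) → 0 H
  atom 20: N, bond orders sum to 3 (valence 3) → 0 H
  atom 21: C, bond orders sum to 2 (valence 4) → 2 H
  atom 22: O, bond orders sum to 1 (valence 2) → 1 H
Totals → C:14, H:16, N:2, O:6.
In Hill order: C14H16N2O6.

C14H16N2O6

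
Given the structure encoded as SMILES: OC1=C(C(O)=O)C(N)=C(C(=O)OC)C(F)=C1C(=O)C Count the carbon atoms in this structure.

11

Count every carbon token in the SMILES (each C, including those in ring-closure positions and inside branches).
Carbon count: 11.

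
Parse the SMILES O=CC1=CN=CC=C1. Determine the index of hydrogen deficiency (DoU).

5

Molecular formula: C6H5NO.
DoU = (2C + 2 + N − H − X) / 2, where X is the halogen count and O/S are ignored.
    = (2·6 + 2 + 1 − 5 − 0) / 2 = 10 / 2 = 5.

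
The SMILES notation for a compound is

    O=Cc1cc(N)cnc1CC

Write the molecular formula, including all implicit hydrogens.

Walk through each heavy atom and fill implicit hydrogens from standard valence (C 4, N 3, O 2, S 2, halogen 1); for lowercase aromatic atoms, an aromatic c carries 1 H when it has two neighbours and 0 H with three, and aromatic n carries 0 H:
  atom 1: O, bond orders sum to 2 (valence 2) → 0 H
  atom 2: C, bond orders sum to 3 (valence 4) → 1 H
  atom 3: aromatic c, 3 neighbours → 0 H
  atom 4: aromatic c, 2 neighbours → 1 H
  atom 5: aromatic c, 3 neighbours → 0 H
  atom 6: N, bond orders sum to 1 (valence 3) → 2 H
  atom 7: aromatic c, 2 neighbours → 1 H
  atom 8: aromatic n, 2 neighbours → 0 H
  atom 9: aromatic c, 3 neighbours → 0 H
  atom 10: C, bond orders sum to 2 (valence 4) → 2 H
  atom 11: C, bond orders sum to 1 (valence 4) → 3 H
Totals → C:8, H:10, N:2, O:1.
In Hill order: C8H10N2O.

C8H10N2O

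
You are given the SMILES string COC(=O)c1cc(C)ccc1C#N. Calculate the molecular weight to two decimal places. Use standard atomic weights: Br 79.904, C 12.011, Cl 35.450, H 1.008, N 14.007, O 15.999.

First, the molecular formula is C10H9NO2 (counting implicit H from valence).
  C: 10 × 12.011 = 120.110
  H: 9 × 1.008 = 9.072
  N: 1 × 14.007 = 14.007
  O: 2 × 15.999 = 31.998
Sum: 10×12.011 + 9×1.008 + 1×14.007 + 2×15.999 = 175.187 → 175.19 g/mol.

175.19 g/mol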